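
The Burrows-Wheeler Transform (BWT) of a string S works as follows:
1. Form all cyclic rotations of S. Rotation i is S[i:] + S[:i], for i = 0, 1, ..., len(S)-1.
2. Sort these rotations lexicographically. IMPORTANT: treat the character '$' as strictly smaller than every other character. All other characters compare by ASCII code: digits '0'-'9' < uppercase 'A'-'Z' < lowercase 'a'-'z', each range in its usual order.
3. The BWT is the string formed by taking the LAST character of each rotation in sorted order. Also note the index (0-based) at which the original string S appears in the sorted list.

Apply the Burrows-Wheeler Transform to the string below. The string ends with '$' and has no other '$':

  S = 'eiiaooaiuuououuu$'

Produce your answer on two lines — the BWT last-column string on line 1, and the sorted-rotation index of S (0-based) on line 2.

Answer: uoi$ieaoauuuuouio
3

Derivation:
All 17 rotations (rotation i = S[i:]+S[:i]):
  rot[0] = eiiaooaiuuououuu$
  rot[1] = iiaooaiuuououuu$e
  rot[2] = iaooaiuuououuu$ei
  rot[3] = aooaiuuououuu$eii
  rot[4] = ooaiuuououuu$eiia
  rot[5] = oaiuuououuu$eiiao
  rot[6] = aiuuououuu$eiiaoo
  rot[7] = iuuououuu$eiiaooa
  rot[8] = uuououuu$eiiaooai
  rot[9] = uououuu$eiiaooaiu
  rot[10] = ououuu$eiiaooaiuu
  rot[11] = uouuu$eiiaooaiuuo
  rot[12] = ouuu$eiiaooaiuuou
  rot[13] = uuu$eiiaooaiuuouo
  rot[14] = uu$eiiaooaiuuouou
  rot[15] = u$eiiaooaiuuououu
  rot[16] = $eiiaooaiuuououuu
Sorted (with $ < everything):
  sorted[0] = $eiiaooaiuuououuu  (last char: 'u')
  sorted[1] = aiuuououuu$eiiaoo  (last char: 'o')
  sorted[2] = aooaiuuououuu$eii  (last char: 'i')
  sorted[3] = eiiaooaiuuououuu$  (last char: '$')
  sorted[4] = iaooaiuuououuu$ei  (last char: 'i')
  sorted[5] = iiaooaiuuououuu$e  (last char: 'e')
  sorted[6] = iuuououuu$eiiaooa  (last char: 'a')
  sorted[7] = oaiuuououuu$eiiao  (last char: 'o')
  sorted[8] = ooaiuuououuu$eiia  (last char: 'a')
  sorted[9] = ououuu$eiiaooaiuu  (last char: 'u')
  sorted[10] = ouuu$eiiaooaiuuou  (last char: 'u')
  sorted[11] = u$eiiaooaiuuououu  (last char: 'u')
  sorted[12] = uououuu$eiiaooaiu  (last char: 'u')
  sorted[13] = uouuu$eiiaooaiuuo  (last char: 'o')
  sorted[14] = uu$eiiaooaiuuouou  (last char: 'u')
  sorted[15] = uuououuu$eiiaooai  (last char: 'i')
  sorted[16] = uuu$eiiaooaiuuouo  (last char: 'o')
Last column: uoi$ieaoauuuuouio
Original string S is at sorted index 3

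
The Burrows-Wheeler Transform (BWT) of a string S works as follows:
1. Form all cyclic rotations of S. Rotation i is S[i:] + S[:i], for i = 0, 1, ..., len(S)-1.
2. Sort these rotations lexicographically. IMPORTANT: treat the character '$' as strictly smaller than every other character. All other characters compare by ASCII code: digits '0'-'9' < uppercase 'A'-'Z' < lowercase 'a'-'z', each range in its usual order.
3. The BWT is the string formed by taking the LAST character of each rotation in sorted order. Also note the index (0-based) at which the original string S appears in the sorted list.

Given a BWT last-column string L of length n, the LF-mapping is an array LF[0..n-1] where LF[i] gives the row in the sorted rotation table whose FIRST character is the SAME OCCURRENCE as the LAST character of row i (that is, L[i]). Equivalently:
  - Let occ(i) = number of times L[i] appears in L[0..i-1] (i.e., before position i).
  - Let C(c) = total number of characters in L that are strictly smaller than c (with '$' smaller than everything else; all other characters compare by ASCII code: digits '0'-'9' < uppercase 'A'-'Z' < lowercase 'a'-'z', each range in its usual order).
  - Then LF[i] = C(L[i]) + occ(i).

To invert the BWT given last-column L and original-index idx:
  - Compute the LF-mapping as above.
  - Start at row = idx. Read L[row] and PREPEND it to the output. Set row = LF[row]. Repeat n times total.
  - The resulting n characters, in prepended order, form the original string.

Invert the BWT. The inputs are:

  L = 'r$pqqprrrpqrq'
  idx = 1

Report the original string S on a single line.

LF mapping: 8 0 1 4 5 2 9 10 11 3 6 12 7
Walk LF starting at row 1, prepending L[row]:
  step 1: row=1, L[1]='$', prepend. Next row=LF[1]=0
  step 2: row=0, L[0]='r', prepend. Next row=LF[0]=8
  step 3: row=8, L[8]='r', prepend. Next row=LF[8]=11
  step 4: row=11, L[11]='r', prepend. Next row=LF[11]=12
  step 5: row=12, L[12]='q', prepend. Next row=LF[12]=7
  step 6: row=7, L[7]='r', prepend. Next row=LF[7]=10
  step 7: row=10, L[10]='q', prepend. Next row=LF[10]=6
  step 8: row=6, L[6]='r', prepend. Next row=LF[6]=9
  step 9: row=9, L[9]='p', prepend. Next row=LF[9]=3
  step 10: row=3, L[3]='q', prepend. Next row=LF[3]=4
  step 11: row=4, L[4]='q', prepend. Next row=LF[4]=5
  step 12: row=5, L[5]='p', prepend. Next row=LF[5]=2
  step 13: row=2, L[2]='p', prepend. Next row=LF[2]=1
Reversed output: ppqqprqrqrrr$

Answer: ppqqprqrqrrr$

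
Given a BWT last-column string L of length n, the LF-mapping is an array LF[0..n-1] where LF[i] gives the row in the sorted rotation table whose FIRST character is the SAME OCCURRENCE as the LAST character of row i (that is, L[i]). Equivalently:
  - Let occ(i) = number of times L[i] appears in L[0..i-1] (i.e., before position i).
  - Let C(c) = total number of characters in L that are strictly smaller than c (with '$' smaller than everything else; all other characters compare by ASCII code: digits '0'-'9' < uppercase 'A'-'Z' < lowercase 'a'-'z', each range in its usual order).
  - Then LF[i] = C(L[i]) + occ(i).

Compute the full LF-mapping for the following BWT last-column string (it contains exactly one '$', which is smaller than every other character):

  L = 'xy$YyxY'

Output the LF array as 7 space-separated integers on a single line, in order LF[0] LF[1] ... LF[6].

Char counts: '$':1, 'Y':2, 'x':2, 'y':2
C (first-col start): C('$')=0, C('Y')=1, C('x')=3, C('y')=5
L[0]='x': occ=0, LF[0]=C('x')+0=3+0=3
L[1]='y': occ=0, LF[1]=C('y')+0=5+0=5
L[2]='$': occ=0, LF[2]=C('$')+0=0+0=0
L[3]='Y': occ=0, LF[3]=C('Y')+0=1+0=1
L[4]='y': occ=1, LF[4]=C('y')+1=5+1=6
L[5]='x': occ=1, LF[5]=C('x')+1=3+1=4
L[6]='Y': occ=1, LF[6]=C('Y')+1=1+1=2

Answer: 3 5 0 1 6 4 2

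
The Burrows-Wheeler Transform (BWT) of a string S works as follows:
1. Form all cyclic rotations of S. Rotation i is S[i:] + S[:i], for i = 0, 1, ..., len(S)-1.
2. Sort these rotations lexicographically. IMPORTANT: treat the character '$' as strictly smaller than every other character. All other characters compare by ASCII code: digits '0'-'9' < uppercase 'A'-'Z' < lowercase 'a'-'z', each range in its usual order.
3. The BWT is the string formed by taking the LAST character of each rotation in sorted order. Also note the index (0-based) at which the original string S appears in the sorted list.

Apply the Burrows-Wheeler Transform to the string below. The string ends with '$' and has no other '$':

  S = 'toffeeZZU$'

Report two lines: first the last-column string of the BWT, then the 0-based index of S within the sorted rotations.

Answer: UZZeeffot$
9

Derivation:
All 10 rotations (rotation i = S[i:]+S[:i]):
  rot[0] = toffeeZZU$
  rot[1] = offeeZZU$t
  rot[2] = ffeeZZU$to
  rot[3] = feeZZU$tof
  rot[4] = eeZZU$toff
  rot[5] = eZZU$toffe
  rot[6] = ZZU$toffee
  rot[7] = ZU$toffeeZ
  rot[8] = U$toffeeZZ
  rot[9] = $toffeeZZU
Sorted (with $ < everything):
  sorted[0] = $toffeeZZU  (last char: 'U')
  sorted[1] = U$toffeeZZ  (last char: 'Z')
  sorted[2] = ZU$toffeeZ  (last char: 'Z')
  sorted[3] = ZZU$toffee  (last char: 'e')
  sorted[4] = eZZU$toffe  (last char: 'e')
  sorted[5] = eeZZU$toff  (last char: 'f')
  sorted[6] = feeZZU$tof  (last char: 'f')
  sorted[7] = ffeeZZU$to  (last char: 'o')
  sorted[8] = offeeZZU$t  (last char: 't')
  sorted[9] = toffeeZZU$  (last char: '$')
Last column: UZZeeffot$
Original string S is at sorted index 9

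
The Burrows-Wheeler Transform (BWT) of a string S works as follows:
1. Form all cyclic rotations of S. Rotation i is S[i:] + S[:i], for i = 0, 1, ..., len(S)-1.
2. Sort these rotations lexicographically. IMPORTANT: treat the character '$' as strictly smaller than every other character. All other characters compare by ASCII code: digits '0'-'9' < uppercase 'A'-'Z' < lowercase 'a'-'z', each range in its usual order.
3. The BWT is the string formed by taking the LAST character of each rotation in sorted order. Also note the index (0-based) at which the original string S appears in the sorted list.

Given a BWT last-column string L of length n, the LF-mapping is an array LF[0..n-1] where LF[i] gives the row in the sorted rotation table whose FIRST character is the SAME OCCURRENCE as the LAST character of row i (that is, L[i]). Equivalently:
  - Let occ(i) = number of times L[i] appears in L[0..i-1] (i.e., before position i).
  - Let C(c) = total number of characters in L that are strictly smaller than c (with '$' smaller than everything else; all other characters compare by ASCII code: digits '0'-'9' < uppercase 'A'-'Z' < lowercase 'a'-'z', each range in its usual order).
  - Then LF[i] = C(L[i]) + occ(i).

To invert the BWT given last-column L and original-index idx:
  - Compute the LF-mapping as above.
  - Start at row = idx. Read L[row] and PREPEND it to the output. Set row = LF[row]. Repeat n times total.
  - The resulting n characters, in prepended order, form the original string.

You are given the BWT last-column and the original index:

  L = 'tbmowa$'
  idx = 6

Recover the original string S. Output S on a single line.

LF mapping: 5 2 3 4 6 1 0
Walk LF starting at row 6, prepending L[row]:
  step 1: row=6, L[6]='$', prepend. Next row=LF[6]=0
  step 2: row=0, L[0]='t', prepend. Next row=LF[0]=5
  step 3: row=5, L[5]='a', prepend. Next row=LF[5]=1
  step 4: row=1, L[1]='b', prepend. Next row=LF[1]=2
  step 5: row=2, L[2]='m', prepend. Next row=LF[2]=3
  step 6: row=3, L[3]='o', prepend. Next row=LF[3]=4
  step 7: row=4, L[4]='w', prepend. Next row=LF[4]=6
Reversed output: wombat$

Answer: wombat$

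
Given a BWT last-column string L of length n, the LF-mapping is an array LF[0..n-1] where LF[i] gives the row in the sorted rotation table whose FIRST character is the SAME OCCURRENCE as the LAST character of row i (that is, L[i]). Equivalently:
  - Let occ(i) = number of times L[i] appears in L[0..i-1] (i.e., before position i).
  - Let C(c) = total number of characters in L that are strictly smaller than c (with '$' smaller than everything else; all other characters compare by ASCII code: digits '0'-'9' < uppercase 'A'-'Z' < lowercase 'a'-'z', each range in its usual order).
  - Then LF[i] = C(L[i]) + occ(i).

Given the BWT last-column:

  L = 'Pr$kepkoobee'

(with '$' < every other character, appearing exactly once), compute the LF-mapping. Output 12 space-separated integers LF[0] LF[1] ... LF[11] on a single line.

Answer: 1 11 0 6 3 10 7 8 9 2 4 5

Derivation:
Char counts: '$':1, 'P':1, 'b':1, 'e':3, 'k':2, 'o':2, 'p':1, 'r':1
C (first-col start): C('$')=0, C('P')=1, C('b')=2, C('e')=3, C('k')=6, C('o')=8, C('p')=10, C('r')=11
L[0]='P': occ=0, LF[0]=C('P')+0=1+0=1
L[1]='r': occ=0, LF[1]=C('r')+0=11+0=11
L[2]='$': occ=0, LF[2]=C('$')+0=0+0=0
L[3]='k': occ=0, LF[3]=C('k')+0=6+0=6
L[4]='e': occ=0, LF[4]=C('e')+0=3+0=3
L[5]='p': occ=0, LF[5]=C('p')+0=10+0=10
L[6]='k': occ=1, LF[6]=C('k')+1=6+1=7
L[7]='o': occ=0, LF[7]=C('o')+0=8+0=8
L[8]='o': occ=1, LF[8]=C('o')+1=8+1=9
L[9]='b': occ=0, LF[9]=C('b')+0=2+0=2
L[10]='e': occ=1, LF[10]=C('e')+1=3+1=4
L[11]='e': occ=2, LF[11]=C('e')+2=3+2=5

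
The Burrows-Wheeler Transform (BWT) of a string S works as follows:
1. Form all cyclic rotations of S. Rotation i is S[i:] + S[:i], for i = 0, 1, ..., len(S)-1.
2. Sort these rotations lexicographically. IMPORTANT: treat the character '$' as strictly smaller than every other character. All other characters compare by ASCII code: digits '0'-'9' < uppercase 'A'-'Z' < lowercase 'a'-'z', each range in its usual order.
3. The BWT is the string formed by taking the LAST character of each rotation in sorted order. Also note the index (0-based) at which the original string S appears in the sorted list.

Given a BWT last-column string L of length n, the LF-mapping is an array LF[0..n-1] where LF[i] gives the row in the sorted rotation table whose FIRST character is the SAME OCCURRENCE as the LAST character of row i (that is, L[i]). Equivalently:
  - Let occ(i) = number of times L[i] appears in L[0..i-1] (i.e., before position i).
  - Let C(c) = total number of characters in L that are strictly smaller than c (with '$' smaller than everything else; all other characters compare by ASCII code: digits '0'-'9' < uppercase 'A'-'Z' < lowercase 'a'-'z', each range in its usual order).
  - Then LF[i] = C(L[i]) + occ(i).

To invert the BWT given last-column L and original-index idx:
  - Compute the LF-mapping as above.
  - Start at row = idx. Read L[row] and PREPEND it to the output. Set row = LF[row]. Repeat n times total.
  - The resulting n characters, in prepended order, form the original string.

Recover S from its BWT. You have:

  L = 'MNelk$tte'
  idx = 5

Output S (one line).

LF mapping: 1 2 3 6 5 0 7 8 4
Walk LF starting at row 5, prepending L[row]:
  step 1: row=5, L[5]='$', prepend. Next row=LF[5]=0
  step 2: row=0, L[0]='M', prepend. Next row=LF[0]=1
  step 3: row=1, L[1]='N', prepend. Next row=LF[1]=2
  step 4: row=2, L[2]='e', prepend. Next row=LF[2]=3
  step 5: row=3, L[3]='l', prepend. Next row=LF[3]=6
  step 6: row=6, L[6]='t', prepend. Next row=LF[6]=7
  step 7: row=7, L[7]='t', prepend. Next row=LF[7]=8
  step 8: row=8, L[8]='e', prepend. Next row=LF[8]=4
  step 9: row=4, L[4]='k', prepend. Next row=LF[4]=5
Reversed output: kettleNM$

Answer: kettleNM$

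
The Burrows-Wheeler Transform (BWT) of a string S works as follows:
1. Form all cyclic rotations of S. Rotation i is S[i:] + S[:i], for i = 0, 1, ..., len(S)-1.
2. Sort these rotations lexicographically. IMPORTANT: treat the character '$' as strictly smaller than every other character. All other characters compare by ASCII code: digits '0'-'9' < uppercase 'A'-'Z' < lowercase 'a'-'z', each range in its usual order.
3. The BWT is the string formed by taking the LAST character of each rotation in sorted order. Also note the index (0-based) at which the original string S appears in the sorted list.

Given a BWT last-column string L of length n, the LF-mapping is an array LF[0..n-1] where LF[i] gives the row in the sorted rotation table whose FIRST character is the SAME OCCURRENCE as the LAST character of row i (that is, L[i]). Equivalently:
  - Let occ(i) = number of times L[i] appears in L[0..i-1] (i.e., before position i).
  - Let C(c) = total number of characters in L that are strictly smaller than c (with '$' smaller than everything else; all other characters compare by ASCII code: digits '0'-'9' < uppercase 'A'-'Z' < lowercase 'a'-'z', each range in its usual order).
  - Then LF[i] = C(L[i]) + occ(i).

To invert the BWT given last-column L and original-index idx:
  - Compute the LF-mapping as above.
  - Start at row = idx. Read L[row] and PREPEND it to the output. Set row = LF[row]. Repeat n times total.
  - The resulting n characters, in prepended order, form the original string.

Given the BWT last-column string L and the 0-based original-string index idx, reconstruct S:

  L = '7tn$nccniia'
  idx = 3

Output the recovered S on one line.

Answer: cincinnat7$

Derivation:
LF mapping: 1 10 7 0 8 3 4 9 5 6 2
Walk LF starting at row 3, prepending L[row]:
  step 1: row=3, L[3]='$', prepend. Next row=LF[3]=0
  step 2: row=0, L[0]='7', prepend. Next row=LF[0]=1
  step 3: row=1, L[1]='t', prepend. Next row=LF[1]=10
  step 4: row=10, L[10]='a', prepend. Next row=LF[10]=2
  step 5: row=2, L[2]='n', prepend. Next row=LF[2]=7
  step 6: row=7, L[7]='n', prepend. Next row=LF[7]=9
  step 7: row=9, L[9]='i', prepend. Next row=LF[9]=6
  step 8: row=6, L[6]='c', prepend. Next row=LF[6]=4
  step 9: row=4, L[4]='n', prepend. Next row=LF[4]=8
  step 10: row=8, L[8]='i', prepend. Next row=LF[8]=5
  step 11: row=5, L[5]='c', prepend. Next row=LF[5]=3
Reversed output: cincinnat7$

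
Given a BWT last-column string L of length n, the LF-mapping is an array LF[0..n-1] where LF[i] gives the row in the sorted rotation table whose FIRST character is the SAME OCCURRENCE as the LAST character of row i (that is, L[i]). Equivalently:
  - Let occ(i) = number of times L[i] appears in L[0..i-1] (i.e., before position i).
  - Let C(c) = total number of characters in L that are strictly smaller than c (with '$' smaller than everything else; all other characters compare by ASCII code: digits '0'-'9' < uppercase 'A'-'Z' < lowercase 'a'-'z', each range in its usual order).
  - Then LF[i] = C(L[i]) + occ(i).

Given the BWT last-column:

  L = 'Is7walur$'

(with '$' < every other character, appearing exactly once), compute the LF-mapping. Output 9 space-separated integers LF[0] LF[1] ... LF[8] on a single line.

Char counts: '$':1, '7':1, 'I':1, 'a':1, 'l':1, 'r':1, 's':1, 'u':1, 'w':1
C (first-col start): C('$')=0, C('7')=1, C('I')=2, C('a')=3, C('l')=4, C('r')=5, C('s')=6, C('u')=7, C('w')=8
L[0]='I': occ=0, LF[0]=C('I')+0=2+0=2
L[1]='s': occ=0, LF[1]=C('s')+0=6+0=6
L[2]='7': occ=0, LF[2]=C('7')+0=1+0=1
L[3]='w': occ=0, LF[3]=C('w')+0=8+0=8
L[4]='a': occ=0, LF[4]=C('a')+0=3+0=3
L[5]='l': occ=0, LF[5]=C('l')+0=4+0=4
L[6]='u': occ=0, LF[6]=C('u')+0=7+0=7
L[7]='r': occ=0, LF[7]=C('r')+0=5+0=5
L[8]='$': occ=0, LF[8]=C('$')+0=0+0=0

Answer: 2 6 1 8 3 4 7 5 0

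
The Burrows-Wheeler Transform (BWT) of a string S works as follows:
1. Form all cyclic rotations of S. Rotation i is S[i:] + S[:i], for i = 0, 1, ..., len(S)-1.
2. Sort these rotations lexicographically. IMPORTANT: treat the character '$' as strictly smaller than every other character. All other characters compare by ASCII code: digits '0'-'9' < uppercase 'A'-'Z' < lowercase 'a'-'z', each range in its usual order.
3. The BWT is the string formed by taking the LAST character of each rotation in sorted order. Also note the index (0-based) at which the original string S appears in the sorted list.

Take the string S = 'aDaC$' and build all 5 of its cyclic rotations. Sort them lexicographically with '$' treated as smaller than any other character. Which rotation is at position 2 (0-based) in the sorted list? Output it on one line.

All 5 rotations (rotation i = S[i:]+S[:i]):
  rot[0] = aDaC$
  rot[1] = DaC$a
  rot[2] = aC$aD
  rot[3] = C$aDa
  rot[4] = $aDaC
Sorted (with $ < everything):
  sorted[0] = $aDaC
  sorted[1] = C$aDa
  sorted[2] = DaC$a
  sorted[3] = aC$aD
  sorted[4] = aDaC$
sorted[2] = DaC$a

Answer: DaC$a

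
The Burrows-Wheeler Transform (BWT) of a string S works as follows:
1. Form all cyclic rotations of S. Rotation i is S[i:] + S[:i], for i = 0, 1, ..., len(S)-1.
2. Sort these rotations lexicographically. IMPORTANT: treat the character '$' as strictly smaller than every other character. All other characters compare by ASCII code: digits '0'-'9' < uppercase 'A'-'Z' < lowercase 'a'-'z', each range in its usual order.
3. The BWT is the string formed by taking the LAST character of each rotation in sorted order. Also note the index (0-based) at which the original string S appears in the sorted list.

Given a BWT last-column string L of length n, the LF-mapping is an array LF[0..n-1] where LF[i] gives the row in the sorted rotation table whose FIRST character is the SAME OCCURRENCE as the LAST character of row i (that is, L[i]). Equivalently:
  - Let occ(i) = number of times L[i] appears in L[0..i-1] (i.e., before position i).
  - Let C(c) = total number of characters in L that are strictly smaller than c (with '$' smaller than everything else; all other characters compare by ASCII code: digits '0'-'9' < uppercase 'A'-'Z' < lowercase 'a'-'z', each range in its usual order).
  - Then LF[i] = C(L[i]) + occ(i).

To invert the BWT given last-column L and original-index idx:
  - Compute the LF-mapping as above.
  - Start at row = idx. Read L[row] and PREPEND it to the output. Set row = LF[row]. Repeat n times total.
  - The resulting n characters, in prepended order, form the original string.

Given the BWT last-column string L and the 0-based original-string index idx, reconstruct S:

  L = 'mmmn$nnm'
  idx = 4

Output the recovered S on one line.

LF mapping: 1 2 3 5 0 6 7 4
Walk LF starting at row 4, prepending L[row]:
  step 1: row=4, L[4]='$', prepend. Next row=LF[4]=0
  step 2: row=0, L[0]='m', prepend. Next row=LF[0]=1
  step 3: row=1, L[1]='m', prepend. Next row=LF[1]=2
  step 4: row=2, L[2]='m', prepend. Next row=LF[2]=3
  step 5: row=3, L[3]='n', prepend. Next row=LF[3]=5
  step 6: row=5, L[5]='n', prepend. Next row=LF[5]=6
  step 7: row=6, L[6]='n', prepend. Next row=LF[6]=7
  step 8: row=7, L[7]='m', prepend. Next row=LF[7]=4
Reversed output: mnnnmmm$

Answer: mnnnmmm$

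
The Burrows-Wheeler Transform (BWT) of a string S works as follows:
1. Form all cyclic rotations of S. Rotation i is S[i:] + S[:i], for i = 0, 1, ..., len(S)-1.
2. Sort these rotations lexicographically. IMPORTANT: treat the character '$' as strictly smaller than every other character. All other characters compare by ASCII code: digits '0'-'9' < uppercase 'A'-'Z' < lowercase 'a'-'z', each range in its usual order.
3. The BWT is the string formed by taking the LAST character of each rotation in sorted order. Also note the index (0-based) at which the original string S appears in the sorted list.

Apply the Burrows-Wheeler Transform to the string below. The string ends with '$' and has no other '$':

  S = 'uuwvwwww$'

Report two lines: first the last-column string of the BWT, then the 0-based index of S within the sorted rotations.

All 9 rotations (rotation i = S[i:]+S[:i]):
  rot[0] = uuwvwwww$
  rot[1] = uwvwwww$u
  rot[2] = wvwwww$uu
  rot[3] = vwwww$uuw
  rot[4] = wwww$uuwv
  rot[5] = www$uuwvw
  rot[6] = ww$uuwvww
  rot[7] = w$uuwvwww
  rot[8] = $uuwvwwww
Sorted (with $ < everything):
  sorted[0] = $uuwvwwww  (last char: 'w')
  sorted[1] = uuwvwwww$  (last char: '$')
  sorted[2] = uwvwwww$u  (last char: 'u')
  sorted[3] = vwwww$uuw  (last char: 'w')
  sorted[4] = w$uuwvwww  (last char: 'w')
  sorted[5] = wvwwww$uu  (last char: 'u')
  sorted[6] = ww$uuwvww  (last char: 'w')
  sorted[7] = www$uuwvw  (last char: 'w')
  sorted[8] = wwww$uuwv  (last char: 'v')
Last column: w$uwwuwwv
Original string S is at sorted index 1

Answer: w$uwwuwwv
1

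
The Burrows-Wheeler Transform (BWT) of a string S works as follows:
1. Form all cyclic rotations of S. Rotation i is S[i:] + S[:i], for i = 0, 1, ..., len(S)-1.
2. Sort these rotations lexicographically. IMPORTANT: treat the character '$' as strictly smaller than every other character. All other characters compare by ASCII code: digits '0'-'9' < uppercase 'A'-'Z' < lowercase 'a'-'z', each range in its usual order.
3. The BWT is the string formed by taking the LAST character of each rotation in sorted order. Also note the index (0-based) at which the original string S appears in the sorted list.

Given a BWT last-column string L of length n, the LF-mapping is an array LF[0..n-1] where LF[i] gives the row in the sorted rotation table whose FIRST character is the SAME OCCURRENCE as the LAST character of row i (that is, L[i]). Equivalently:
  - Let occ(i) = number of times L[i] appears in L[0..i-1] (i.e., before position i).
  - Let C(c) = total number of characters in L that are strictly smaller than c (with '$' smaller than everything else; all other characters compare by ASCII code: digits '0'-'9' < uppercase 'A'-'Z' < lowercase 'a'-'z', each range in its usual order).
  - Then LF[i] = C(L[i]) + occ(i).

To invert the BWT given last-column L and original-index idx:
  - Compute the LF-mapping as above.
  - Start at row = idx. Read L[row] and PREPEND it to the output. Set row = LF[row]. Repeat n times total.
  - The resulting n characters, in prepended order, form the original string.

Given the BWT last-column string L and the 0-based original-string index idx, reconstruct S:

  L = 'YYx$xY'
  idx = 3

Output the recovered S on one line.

LF mapping: 1 2 4 0 5 3
Walk LF starting at row 3, prepending L[row]:
  step 1: row=3, L[3]='$', prepend. Next row=LF[3]=0
  step 2: row=0, L[0]='Y', prepend. Next row=LF[0]=1
  step 3: row=1, L[1]='Y', prepend. Next row=LF[1]=2
  step 4: row=2, L[2]='x', prepend. Next row=LF[2]=4
  step 5: row=4, L[4]='x', prepend. Next row=LF[4]=5
  step 6: row=5, L[5]='Y', prepend. Next row=LF[5]=3
Reversed output: YxxYY$

Answer: YxxYY$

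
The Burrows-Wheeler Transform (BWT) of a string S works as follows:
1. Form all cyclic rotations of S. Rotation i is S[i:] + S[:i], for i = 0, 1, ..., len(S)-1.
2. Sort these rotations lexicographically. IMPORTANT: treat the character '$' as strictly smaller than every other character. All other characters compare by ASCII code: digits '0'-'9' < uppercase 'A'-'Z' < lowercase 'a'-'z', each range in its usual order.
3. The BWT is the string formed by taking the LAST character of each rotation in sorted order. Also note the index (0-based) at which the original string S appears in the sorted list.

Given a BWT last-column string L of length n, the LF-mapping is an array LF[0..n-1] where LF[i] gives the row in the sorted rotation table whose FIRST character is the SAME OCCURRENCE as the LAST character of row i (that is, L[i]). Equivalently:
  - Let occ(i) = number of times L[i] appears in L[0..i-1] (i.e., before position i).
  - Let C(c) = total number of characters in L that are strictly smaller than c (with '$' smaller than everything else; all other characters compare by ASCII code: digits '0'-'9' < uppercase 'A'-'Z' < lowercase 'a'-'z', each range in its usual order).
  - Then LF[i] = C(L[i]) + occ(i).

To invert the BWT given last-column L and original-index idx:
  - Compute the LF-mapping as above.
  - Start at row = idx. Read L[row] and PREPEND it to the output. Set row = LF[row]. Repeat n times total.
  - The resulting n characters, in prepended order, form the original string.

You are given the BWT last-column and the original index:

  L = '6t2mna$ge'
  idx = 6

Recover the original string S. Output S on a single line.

LF mapping: 2 8 1 6 7 3 0 5 4
Walk LF starting at row 6, prepending L[row]:
  step 1: row=6, L[6]='$', prepend. Next row=LF[6]=0
  step 2: row=0, L[0]='6', prepend. Next row=LF[0]=2
  step 3: row=2, L[2]='2', prepend. Next row=LF[2]=1
  step 4: row=1, L[1]='t', prepend. Next row=LF[1]=8
  step 5: row=8, L[8]='e', prepend. Next row=LF[8]=4
  step 6: row=4, L[4]='n', prepend. Next row=LF[4]=7
  step 7: row=7, L[7]='g', prepend. Next row=LF[7]=5
  step 8: row=5, L[5]='a', prepend. Next row=LF[5]=3
  step 9: row=3, L[3]='m', prepend. Next row=LF[3]=6
Reversed output: magnet26$

Answer: magnet26$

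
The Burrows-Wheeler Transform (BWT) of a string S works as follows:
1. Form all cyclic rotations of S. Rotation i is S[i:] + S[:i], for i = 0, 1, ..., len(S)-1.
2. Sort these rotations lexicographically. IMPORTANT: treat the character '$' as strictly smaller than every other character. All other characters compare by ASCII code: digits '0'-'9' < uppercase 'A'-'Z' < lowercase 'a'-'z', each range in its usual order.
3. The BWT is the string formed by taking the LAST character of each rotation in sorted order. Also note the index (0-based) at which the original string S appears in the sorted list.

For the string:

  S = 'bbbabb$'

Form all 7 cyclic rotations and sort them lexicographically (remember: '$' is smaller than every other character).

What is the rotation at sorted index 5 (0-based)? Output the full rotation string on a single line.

All 7 rotations (rotation i = S[i:]+S[:i]):
  rot[0] = bbbabb$
  rot[1] = bbabb$b
  rot[2] = babb$bb
  rot[3] = abb$bbb
  rot[4] = bb$bbba
  rot[5] = b$bbbab
  rot[6] = $bbbabb
Sorted (with $ < everything):
  sorted[0] = $bbbabb
  sorted[1] = abb$bbb
  sorted[2] = b$bbbab
  sorted[3] = babb$bb
  sorted[4] = bb$bbba
  sorted[5] = bbabb$b
  sorted[6] = bbbabb$
sorted[5] = bbabb$b

Answer: bbabb$b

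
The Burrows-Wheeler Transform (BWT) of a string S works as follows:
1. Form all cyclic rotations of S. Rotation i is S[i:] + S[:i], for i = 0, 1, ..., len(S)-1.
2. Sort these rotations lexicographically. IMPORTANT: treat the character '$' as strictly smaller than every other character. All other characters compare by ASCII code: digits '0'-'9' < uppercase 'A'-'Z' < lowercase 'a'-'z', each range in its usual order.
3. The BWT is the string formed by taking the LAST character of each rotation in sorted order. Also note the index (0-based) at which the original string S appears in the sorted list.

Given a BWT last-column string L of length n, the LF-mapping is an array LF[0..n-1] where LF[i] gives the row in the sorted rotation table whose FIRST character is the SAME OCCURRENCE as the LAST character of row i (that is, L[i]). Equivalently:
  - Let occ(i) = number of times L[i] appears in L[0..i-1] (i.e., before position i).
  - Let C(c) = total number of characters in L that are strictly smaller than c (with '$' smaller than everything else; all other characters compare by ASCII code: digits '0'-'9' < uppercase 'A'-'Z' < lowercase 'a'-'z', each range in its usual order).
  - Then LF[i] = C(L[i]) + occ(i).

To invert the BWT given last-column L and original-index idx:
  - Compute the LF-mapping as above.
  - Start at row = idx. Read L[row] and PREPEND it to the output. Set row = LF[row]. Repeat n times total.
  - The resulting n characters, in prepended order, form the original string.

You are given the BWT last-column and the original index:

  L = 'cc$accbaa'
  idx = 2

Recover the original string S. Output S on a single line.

Answer: acbcaacc$

Derivation:
LF mapping: 5 6 0 1 7 8 4 2 3
Walk LF starting at row 2, prepending L[row]:
  step 1: row=2, L[2]='$', prepend. Next row=LF[2]=0
  step 2: row=0, L[0]='c', prepend. Next row=LF[0]=5
  step 3: row=5, L[5]='c', prepend. Next row=LF[5]=8
  step 4: row=8, L[8]='a', prepend. Next row=LF[8]=3
  step 5: row=3, L[3]='a', prepend. Next row=LF[3]=1
  step 6: row=1, L[1]='c', prepend. Next row=LF[1]=6
  step 7: row=6, L[6]='b', prepend. Next row=LF[6]=4
  step 8: row=4, L[4]='c', prepend. Next row=LF[4]=7
  step 9: row=7, L[7]='a', prepend. Next row=LF[7]=2
Reversed output: acbcaacc$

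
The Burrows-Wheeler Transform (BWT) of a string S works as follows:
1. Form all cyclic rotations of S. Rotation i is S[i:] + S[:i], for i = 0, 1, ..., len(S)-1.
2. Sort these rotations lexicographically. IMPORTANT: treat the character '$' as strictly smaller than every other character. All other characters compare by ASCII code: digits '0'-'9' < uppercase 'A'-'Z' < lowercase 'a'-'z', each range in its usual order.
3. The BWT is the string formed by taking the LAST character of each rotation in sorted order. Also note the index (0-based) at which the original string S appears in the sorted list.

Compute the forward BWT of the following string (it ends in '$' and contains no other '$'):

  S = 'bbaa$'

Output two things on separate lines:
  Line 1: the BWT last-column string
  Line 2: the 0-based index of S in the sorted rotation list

Answer: aabb$
4

Derivation:
All 5 rotations (rotation i = S[i:]+S[:i]):
  rot[0] = bbaa$
  rot[1] = baa$b
  rot[2] = aa$bb
  rot[3] = a$bba
  rot[4] = $bbaa
Sorted (with $ < everything):
  sorted[0] = $bbaa  (last char: 'a')
  sorted[1] = a$bba  (last char: 'a')
  sorted[2] = aa$bb  (last char: 'b')
  sorted[3] = baa$b  (last char: 'b')
  sorted[4] = bbaa$  (last char: '$')
Last column: aabb$
Original string S is at sorted index 4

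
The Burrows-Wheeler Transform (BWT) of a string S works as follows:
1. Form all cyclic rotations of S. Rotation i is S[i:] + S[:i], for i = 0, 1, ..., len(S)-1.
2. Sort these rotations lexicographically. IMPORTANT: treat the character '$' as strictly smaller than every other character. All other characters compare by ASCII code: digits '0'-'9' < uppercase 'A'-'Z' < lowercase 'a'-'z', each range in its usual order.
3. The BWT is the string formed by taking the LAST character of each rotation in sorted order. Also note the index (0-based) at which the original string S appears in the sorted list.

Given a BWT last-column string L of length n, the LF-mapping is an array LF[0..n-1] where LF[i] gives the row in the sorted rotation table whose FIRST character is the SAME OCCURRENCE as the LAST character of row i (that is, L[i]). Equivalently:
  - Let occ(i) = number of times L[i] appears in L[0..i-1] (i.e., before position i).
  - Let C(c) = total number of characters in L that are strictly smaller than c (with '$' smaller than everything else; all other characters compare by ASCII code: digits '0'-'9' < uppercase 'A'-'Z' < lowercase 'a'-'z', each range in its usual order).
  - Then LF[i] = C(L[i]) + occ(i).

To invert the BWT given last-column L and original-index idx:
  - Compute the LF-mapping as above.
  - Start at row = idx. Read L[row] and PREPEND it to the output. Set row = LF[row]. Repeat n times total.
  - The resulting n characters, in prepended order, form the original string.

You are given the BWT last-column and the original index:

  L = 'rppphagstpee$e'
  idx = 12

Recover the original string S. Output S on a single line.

LF mapping: 11 7 8 9 6 1 5 12 13 10 2 3 0 4
Walk LF starting at row 12, prepending L[row]:
  step 1: row=12, L[12]='$', prepend. Next row=LF[12]=0
  step 2: row=0, L[0]='r', prepend. Next row=LF[0]=11
  step 3: row=11, L[11]='e', prepend. Next row=LF[11]=3
  step 4: row=3, L[3]='p', prepend. Next row=LF[3]=9
  step 5: row=9, L[9]='p', prepend. Next row=LF[9]=10
  step 6: row=10, L[10]='e', prepend. Next row=LF[10]=2
  step 7: row=2, L[2]='p', prepend. Next row=LF[2]=8
  step 8: row=8, L[8]='t', prepend. Next row=LF[8]=13
  step 9: row=13, L[13]='e', prepend. Next row=LF[13]=4
  step 10: row=4, L[4]='h', prepend. Next row=LF[4]=6
  step 11: row=6, L[6]='g', prepend. Next row=LF[6]=5
  step 12: row=5, L[5]='a', prepend. Next row=LF[5]=1
  step 13: row=1, L[1]='p', prepend. Next row=LF[1]=7
  step 14: row=7, L[7]='s', prepend. Next row=LF[7]=12
Reversed output: spaghetpepper$

Answer: spaghetpepper$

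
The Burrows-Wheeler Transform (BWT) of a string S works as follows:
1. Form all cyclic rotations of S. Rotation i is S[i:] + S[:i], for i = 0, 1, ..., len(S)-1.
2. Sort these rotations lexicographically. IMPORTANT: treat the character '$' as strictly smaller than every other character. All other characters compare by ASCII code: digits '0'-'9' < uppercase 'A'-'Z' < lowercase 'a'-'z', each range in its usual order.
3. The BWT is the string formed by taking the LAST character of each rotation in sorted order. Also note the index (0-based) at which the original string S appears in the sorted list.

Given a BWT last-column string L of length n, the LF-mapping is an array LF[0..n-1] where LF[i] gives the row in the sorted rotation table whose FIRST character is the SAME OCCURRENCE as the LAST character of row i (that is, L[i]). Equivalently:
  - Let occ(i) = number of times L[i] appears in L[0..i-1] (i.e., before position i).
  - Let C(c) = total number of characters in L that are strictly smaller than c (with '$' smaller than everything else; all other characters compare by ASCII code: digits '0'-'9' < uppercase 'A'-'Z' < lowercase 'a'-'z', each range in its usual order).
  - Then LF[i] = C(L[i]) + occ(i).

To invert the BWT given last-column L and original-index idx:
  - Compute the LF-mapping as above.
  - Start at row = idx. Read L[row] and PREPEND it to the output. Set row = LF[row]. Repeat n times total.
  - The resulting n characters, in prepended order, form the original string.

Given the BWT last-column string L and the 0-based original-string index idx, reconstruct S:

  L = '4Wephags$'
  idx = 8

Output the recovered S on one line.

Answer: spagheW4$

Derivation:
LF mapping: 1 2 4 7 6 3 5 8 0
Walk LF starting at row 8, prepending L[row]:
  step 1: row=8, L[8]='$', prepend. Next row=LF[8]=0
  step 2: row=0, L[0]='4', prepend. Next row=LF[0]=1
  step 3: row=1, L[1]='W', prepend. Next row=LF[1]=2
  step 4: row=2, L[2]='e', prepend. Next row=LF[2]=4
  step 5: row=4, L[4]='h', prepend. Next row=LF[4]=6
  step 6: row=6, L[6]='g', prepend. Next row=LF[6]=5
  step 7: row=5, L[5]='a', prepend. Next row=LF[5]=3
  step 8: row=3, L[3]='p', prepend. Next row=LF[3]=7
  step 9: row=7, L[7]='s', prepend. Next row=LF[7]=8
Reversed output: spagheW4$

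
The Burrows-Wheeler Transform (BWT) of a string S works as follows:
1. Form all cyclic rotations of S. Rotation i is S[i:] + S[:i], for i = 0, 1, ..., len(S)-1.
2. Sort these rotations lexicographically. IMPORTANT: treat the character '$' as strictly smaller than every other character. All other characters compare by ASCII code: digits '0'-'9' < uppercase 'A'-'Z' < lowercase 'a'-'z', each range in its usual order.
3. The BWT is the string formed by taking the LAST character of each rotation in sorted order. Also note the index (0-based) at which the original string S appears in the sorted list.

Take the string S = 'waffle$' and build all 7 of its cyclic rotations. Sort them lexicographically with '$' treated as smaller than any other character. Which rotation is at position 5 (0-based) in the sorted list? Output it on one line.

Answer: le$waff

Derivation:
All 7 rotations (rotation i = S[i:]+S[:i]):
  rot[0] = waffle$
  rot[1] = affle$w
  rot[2] = ffle$wa
  rot[3] = fle$waf
  rot[4] = le$waff
  rot[5] = e$waffl
  rot[6] = $waffle
Sorted (with $ < everything):
  sorted[0] = $waffle
  sorted[1] = affle$w
  sorted[2] = e$waffl
  sorted[3] = ffle$wa
  sorted[4] = fle$waf
  sorted[5] = le$waff
  sorted[6] = waffle$
sorted[5] = le$waff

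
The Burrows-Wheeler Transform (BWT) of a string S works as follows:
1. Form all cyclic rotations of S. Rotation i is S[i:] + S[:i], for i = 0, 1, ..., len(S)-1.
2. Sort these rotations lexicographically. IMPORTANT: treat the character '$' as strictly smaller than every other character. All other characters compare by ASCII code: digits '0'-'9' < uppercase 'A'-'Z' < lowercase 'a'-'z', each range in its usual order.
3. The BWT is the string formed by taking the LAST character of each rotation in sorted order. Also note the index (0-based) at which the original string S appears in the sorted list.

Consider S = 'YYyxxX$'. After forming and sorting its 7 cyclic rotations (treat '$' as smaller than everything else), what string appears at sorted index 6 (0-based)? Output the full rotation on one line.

Answer: yxxX$YY

Derivation:
All 7 rotations (rotation i = S[i:]+S[:i]):
  rot[0] = YYyxxX$
  rot[1] = YyxxX$Y
  rot[2] = yxxX$YY
  rot[3] = xxX$YYy
  rot[4] = xX$YYyx
  rot[5] = X$YYyxx
  rot[6] = $YYyxxX
Sorted (with $ < everything):
  sorted[0] = $YYyxxX
  sorted[1] = X$YYyxx
  sorted[2] = YYyxxX$
  sorted[3] = YyxxX$Y
  sorted[4] = xX$YYyx
  sorted[5] = xxX$YYy
  sorted[6] = yxxX$YY
sorted[6] = yxxX$YY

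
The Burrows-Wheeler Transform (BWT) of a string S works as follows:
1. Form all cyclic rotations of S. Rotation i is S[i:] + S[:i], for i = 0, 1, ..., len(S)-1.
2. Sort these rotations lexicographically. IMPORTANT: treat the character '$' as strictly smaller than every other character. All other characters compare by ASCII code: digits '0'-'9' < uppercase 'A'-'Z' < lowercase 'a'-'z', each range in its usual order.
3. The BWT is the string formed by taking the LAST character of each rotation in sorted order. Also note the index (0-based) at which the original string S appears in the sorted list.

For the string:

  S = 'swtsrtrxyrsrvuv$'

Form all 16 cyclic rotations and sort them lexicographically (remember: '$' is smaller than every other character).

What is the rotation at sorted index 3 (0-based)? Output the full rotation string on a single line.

All 16 rotations (rotation i = S[i:]+S[:i]):
  rot[0] = swtsrtrxyrsrvuv$
  rot[1] = wtsrtrxyrsrvuv$s
  rot[2] = tsrtrxyrsrvuv$sw
  rot[3] = srtrxyrsrvuv$swt
  rot[4] = rtrxyrsrvuv$swts
  rot[5] = trxyrsrvuv$swtsr
  rot[6] = rxyrsrvuv$swtsrt
  rot[7] = xyrsrvuv$swtsrtr
  rot[8] = yrsrvuv$swtsrtrx
  rot[9] = rsrvuv$swtsrtrxy
  rot[10] = srvuv$swtsrtrxyr
  rot[11] = rvuv$swtsrtrxyrs
  rot[12] = vuv$swtsrtrxyrsr
  rot[13] = uv$swtsrtrxyrsrv
  rot[14] = v$swtsrtrxyrsrvu
  rot[15] = $swtsrtrxyrsrvuv
Sorted (with $ < everything):
  sorted[0] = $swtsrtrxyrsrvuv
  sorted[1] = rsrvuv$swtsrtrxy
  sorted[2] = rtrxyrsrvuv$swts
  sorted[3] = rvuv$swtsrtrxyrs
  sorted[4] = rxyrsrvuv$swtsrt
  sorted[5] = srtrxyrsrvuv$swt
  sorted[6] = srvuv$swtsrtrxyr
  sorted[7] = swtsrtrxyrsrvuv$
  sorted[8] = trxyrsrvuv$swtsr
  sorted[9] = tsrtrxyrsrvuv$sw
  sorted[10] = uv$swtsrtrxyrsrv
  sorted[11] = v$swtsrtrxyrsrvu
  sorted[12] = vuv$swtsrtrxyrsr
  sorted[13] = wtsrtrxyrsrvuv$s
  sorted[14] = xyrsrvuv$swtsrtr
  sorted[15] = yrsrvuv$swtsrtrx
sorted[3] = rvuv$swtsrtrxyrs

Answer: rvuv$swtsrtrxyrs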